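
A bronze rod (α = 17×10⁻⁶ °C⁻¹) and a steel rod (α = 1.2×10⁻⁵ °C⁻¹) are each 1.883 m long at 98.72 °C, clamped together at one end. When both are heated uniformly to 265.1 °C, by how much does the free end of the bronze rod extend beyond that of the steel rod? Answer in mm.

ΔT = 166.38 K
bronze: ΔL = 17×10⁻⁶ × 1.883 m × 166.38 = 5.3260×10⁻³ m = 5.3260 mm
steel: ΔL = 1.2×10⁻⁵ × 1.883 m × 166.38 = 3.7595×10⁻³ m = 3.7595 mm
difference = 5.3260 − 3.7595 = 1.5665 mm

1.57 mm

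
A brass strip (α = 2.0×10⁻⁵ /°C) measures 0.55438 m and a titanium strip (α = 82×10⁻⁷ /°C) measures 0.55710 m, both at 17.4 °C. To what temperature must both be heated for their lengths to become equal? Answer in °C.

Equal length when α₁L₁ΔT − α₂L₂ΔT = L₂ − L₁ = 2.72×10⁻³ m
α₁L₁ = 1.10876×10⁻⁵, α₂L₂ = 4.56822×10⁻⁶ → Δ(αL) = 6.51938×10⁻⁶ m/K
ΔT = 2.72×10⁻³ / 6.51938×10⁻⁶ = 417.218 K, so T = 17.4 + 417.218 = 434.618 °C

T = 434.6 °C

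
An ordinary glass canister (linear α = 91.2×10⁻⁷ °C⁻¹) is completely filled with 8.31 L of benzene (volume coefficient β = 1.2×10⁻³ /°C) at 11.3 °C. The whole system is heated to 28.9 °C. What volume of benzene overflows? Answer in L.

The canister also expands: β_container ≈ 3α = 2.736×10⁻⁵ /K
Net overflow = V₀(β_liq − 3α_cont)ΔT
β − 3α = 1.20×10⁻³ − 2.736×10⁻⁵ = 1.17264×10⁻³ /K; ΔT = 17.6 K
ΔV = 8.31 × 1.17264×10⁻³ × 17.6 = 0.172 L

0.172 L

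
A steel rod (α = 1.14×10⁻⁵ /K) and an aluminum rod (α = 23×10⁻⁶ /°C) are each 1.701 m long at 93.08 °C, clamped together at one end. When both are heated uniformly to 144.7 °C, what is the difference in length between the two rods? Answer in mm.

1.02 mm

ΔT = 51.62 K
steel: ΔL = 1.14×10⁻⁵ × 1.701 m × 51.62 = 1.0010×10⁻³ m = 1.0010 mm
aluminum: ΔL = 23×10⁻⁶ × 1.701 m × 51.62 = 2.0195×10⁻³ m = 2.0195 mm
difference = 2.0195 − 1.0010 = 1.0185 mm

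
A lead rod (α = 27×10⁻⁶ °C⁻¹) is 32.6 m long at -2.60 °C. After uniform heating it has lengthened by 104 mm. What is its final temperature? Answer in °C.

ΔL = αL₀ΔT ⇒ ΔT = ΔL / (αL₀)
ΔT = 104×10⁻³ m / (27×10⁻⁶ × 32.6 m) = 118.15 K
T = -2.60 + 118.15 = 115.55 °C

T = 116 °C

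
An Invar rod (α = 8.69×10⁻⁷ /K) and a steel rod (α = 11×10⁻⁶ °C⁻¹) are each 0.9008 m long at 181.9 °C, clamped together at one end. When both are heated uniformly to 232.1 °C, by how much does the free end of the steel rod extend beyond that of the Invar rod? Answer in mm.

0.458 mm

ΔT = 50.2 K
Invar: ΔL = 8.69×10⁻⁷ × 0.9008 m × 50.2 = 3.9296×10⁻⁵ m = 0.039296 mm
steel: ΔL = 11×10⁻⁶ × 0.9008 m × 50.2 = 4.9742×10⁻⁴ m = 0.49742 mm
difference = 0.49742 − 0.039296 = 0.458124 mm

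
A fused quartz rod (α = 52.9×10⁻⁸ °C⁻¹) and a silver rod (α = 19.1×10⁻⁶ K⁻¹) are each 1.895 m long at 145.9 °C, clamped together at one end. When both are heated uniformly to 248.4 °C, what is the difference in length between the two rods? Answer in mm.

ΔT = 102.5 K
fused quartz: ΔL = 52.9×10⁻⁸ × 1.895 m × 102.5 = 1.0275×10⁻⁴ m = 0.10275 mm
silver: ΔL = 19.1×10⁻⁶ × 1.895 m × 102.5 = 3.7099×10⁻³ m = 3.7099 mm
difference = 3.7099 − 0.10275 = 3.60715 mm

3.61 mm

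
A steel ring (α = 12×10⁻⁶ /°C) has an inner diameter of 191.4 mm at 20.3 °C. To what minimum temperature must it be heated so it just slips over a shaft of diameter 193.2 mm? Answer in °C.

T = 804 °C

Required Δd = 193.2 − 191.4 = 1.8 mm
Δd = αd₀ΔT ⇒ ΔT = Δd/(αd₀) = 1.8 / (12×10⁻⁶ × 191.4) = 783.70 K
T_min = 20.3 + 783.70 = 804.00 °C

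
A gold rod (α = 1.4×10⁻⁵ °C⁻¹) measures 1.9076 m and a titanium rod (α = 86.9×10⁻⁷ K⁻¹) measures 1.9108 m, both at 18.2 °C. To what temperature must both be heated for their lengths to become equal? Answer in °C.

L₁(1 + α₁ΔT) = L₂(1 + α₂ΔT) ⇒ ΔT = (L₂ − L₁)/(α₁L₁ − α₂L₂)
L₂ − L₁ = 1.9108 − 1.9076 = 3.20×10⁻³ m
α₁L₁ − α₂L₂ = 1.4×10⁻⁵×1.9076 − 86.9×10⁻⁷×1.9108 = 1.0101548×10⁻⁵ m/K
ΔT = 3.20×10⁻³ / 1.0101548×10⁻⁵ = 316.783 K
T = 18.2 + 316.783 = 334.983 °C

T = 335.0 °C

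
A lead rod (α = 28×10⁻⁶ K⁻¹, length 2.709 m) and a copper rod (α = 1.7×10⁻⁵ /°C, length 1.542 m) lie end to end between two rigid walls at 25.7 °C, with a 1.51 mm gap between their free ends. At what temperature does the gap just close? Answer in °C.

α₁L₁ = 7.5852×10⁻⁵ m/K, α₂L₂ = 2.6214×10⁻⁵ m/K → total 1.02066×10⁻⁴ m/K
ΔT = g/(α₁L₁+α₂L₂) = 1.51×10⁻³ / 1.02066×10⁻⁴ = 14.794 K
T = 25.7 + 14.794 = 40.494 °C

T = 40.5 °C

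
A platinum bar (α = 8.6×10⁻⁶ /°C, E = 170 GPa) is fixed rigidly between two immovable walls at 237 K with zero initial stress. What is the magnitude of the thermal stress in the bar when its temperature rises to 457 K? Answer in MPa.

σ = 322 MPa

Fully constrained: the free strain ε = αΔT is blocked, so σ = Eε = EαΔT.
|ΔT| = 220 K
σ = 170×10⁹ × 8.6×10⁻⁶ × 220 = 3.22×10⁸ Pa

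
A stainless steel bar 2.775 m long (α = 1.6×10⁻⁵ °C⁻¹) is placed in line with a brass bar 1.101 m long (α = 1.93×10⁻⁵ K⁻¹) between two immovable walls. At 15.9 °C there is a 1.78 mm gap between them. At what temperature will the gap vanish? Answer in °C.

Gap closes when ΔL₁ + ΔL₂ = 1.78 mm = 1.78×10⁻³ m
(α₁L₁ + α₂L₂)ΔT = g
α₁L₁ + α₂L₂ = 1.6×10⁻⁵×2.775 + 1.93×10⁻⁵×1.101 = 6.56493×10⁻⁵ m/K
ΔT = 1.78×10⁻³ / 6.56493×10⁻⁵ = 27.114 K
T = 15.9 + 27.114 = 43.014 °C

T = 43.0 °C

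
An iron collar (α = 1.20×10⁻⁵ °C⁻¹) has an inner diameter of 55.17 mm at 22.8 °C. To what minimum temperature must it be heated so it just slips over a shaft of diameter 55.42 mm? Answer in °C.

T = 400 °C

Required Δd = 55.42 − 55.17 = 0.25 mm
Δd = αd₀ΔT ⇒ ΔT = Δd/(αd₀) = 0.25 / (1.20×10⁻⁵ × 55.17) = 377.62 K
T_min = 22.8 + 377.62 = 400.42 °C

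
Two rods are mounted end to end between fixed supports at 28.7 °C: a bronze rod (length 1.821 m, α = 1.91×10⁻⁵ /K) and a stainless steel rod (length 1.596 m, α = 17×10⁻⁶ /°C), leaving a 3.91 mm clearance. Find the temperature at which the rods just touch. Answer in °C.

T = 91.9 °C

Gap closes when ΔL₁ + ΔL₂ = 3.91 mm = 3.91×10⁻³ m
(α₁L₁ + α₂L₂)ΔT = g
α₁L₁ + α₂L₂ = 1.91×10⁻⁵×1.821 + 17×10⁻⁶×1.596 = 6.19131×10⁻⁵ m/K
ΔT = 3.91×10⁻³ / 6.19131×10⁻⁵ = 63.153 K
T = 28.7 + 63.153 = 91.853 °C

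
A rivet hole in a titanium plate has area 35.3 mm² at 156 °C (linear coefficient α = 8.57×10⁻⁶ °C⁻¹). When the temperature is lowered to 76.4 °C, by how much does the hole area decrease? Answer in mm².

Area coefficient ≈ 2α; |ΔT| = 79.6 K
ΔA = 2αA₀ΔT = 2(8.57×10⁻⁶)(35.3)(79.6) = 0.0482 mm²

ΔA = 0.0482 mm²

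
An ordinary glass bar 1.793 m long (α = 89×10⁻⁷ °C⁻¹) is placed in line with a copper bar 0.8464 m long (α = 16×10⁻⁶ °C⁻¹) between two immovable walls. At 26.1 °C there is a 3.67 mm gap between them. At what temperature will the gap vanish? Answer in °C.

T = 151 °C

α₁L₁ = 1.59577×10⁻⁵ m/K, α₂L₂ = 1.35424×10⁻⁵ m/K → total 2.95001×10⁻⁵ m/K
ΔT = g/(α₁L₁+α₂L₂) = 3.67×10⁻³ / 2.95001×10⁻⁵ = 124.41 K
T = 26.1 + 124.41 = 150.51 °C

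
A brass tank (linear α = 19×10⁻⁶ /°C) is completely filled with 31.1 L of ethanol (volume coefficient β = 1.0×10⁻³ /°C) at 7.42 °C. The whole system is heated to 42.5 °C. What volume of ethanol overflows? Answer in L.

1.03 L

The tank also expands: β_container ≈ 3α = 5.7×10⁻⁵ /K
Net overflow = V₀(β_liq − 3α_cont)ΔT
β − 3α = 1.00×10⁻³ − 5.7×10⁻⁵ = 9.43×10⁻⁴ /K; ΔT = 35.08 K
ΔV = 31.1 × 9.43×10⁻⁴ × 35.08 = 1.03 L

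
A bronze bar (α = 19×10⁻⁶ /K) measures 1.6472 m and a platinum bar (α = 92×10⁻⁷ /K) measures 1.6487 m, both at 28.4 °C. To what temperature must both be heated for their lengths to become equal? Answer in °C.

Equal length when α₁L₁ΔT − α₂L₂ΔT = L₂ − L₁ = 1.50×10⁻³ m
α₁L₁ = 3.12968×10⁻⁵, α₂L₂ = 1.516804×10⁻⁵ → Δ(αL) = 1.612876×10⁻⁵ m/K
ΔT = 1.50×10⁻³ / 1.612876×10⁻⁵ = 93.002 K, so T = 28.4 + 93.002 = 121.402 °C

T = 121.4 °C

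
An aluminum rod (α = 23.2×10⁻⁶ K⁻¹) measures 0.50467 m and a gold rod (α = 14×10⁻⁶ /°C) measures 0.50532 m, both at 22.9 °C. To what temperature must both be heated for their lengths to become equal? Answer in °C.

T = 163.2 °C

Equal length when α₁L₁ΔT − α₂L₂ΔT = L₂ − L₁ = 6.50×10⁻⁴ m
α₁L₁ = 1.1708344×10⁻⁵, α₂L₂ = 7.07448×10⁻⁶ → Δ(αL) = 4.633864×10⁻⁶ m/K
ΔT = 6.50×10⁻⁴ / 4.633864×10⁻⁶ = 140.272 K, so T = 22.9 + 140.272 = 163.172 °C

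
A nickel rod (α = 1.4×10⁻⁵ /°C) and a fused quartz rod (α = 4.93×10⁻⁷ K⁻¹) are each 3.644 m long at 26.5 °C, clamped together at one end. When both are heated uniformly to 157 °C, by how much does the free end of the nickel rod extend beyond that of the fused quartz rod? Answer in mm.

ΔT = 130.5 K
nickel: ΔL = 1.4×10⁻⁵ × 3.644 m × 130.5 = 6.6576×10⁻³ m = 6.6576 mm
fused quartz: ΔL = 4.93×10⁻⁷ × 3.644 m × 130.5 = 2.3444×10⁻⁴ m = 0.23444 mm
difference = 6.6576 − 0.23444 = 6.42316 mm

6.42 mm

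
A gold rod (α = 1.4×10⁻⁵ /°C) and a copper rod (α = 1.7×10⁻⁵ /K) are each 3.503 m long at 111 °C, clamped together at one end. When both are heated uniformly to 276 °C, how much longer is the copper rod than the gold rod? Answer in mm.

ΔT = 165 K
gold: ΔL = 1.4×10⁻⁵ × 3.503 m × 165 = 8.0919×10⁻³ m = 8.0919 mm
copper: ΔL = 1.7×10⁻⁵ × 3.503 m × 165 = 9.8259×10⁻³ m = 9.8259 mm
difference = 9.8259 − 8.0919 = 1.7340 mm

1.73 mm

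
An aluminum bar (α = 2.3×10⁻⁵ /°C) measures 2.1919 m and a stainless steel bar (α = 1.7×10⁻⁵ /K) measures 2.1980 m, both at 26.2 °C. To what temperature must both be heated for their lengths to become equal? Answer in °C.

L₁(1 + α₁ΔT) = L₂(1 + α₂ΔT) ⇒ ΔT = (L₂ − L₁)/(α₁L₁ − α₂L₂)
L₂ − L₁ = 2.1980 − 2.1919 = 6.10×10⁻³ m
α₁L₁ − α₂L₂ = 2.3×10⁻⁵×2.1919 − 1.7×10⁻⁵×2.1980 = 1.30477×10⁻⁵ m/K
ΔT = 6.10×10⁻³ / 1.30477×10⁻⁵ = 467.515 K
T = 26.2 + 467.515 = 493.715 °C

T = 493.7 °C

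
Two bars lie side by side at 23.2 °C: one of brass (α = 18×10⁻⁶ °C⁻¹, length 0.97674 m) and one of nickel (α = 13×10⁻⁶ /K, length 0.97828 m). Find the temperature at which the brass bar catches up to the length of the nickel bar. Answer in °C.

T = 339.8 °C

L₁(1 + α₁ΔT) = L₂(1 + α₂ΔT) ⇒ ΔT = (L₂ − L₁)/(α₁L₁ − α₂L₂)
L₂ − L₁ = 0.97828 − 0.97674 = 1.54×10⁻³ m
α₁L₁ − α₂L₂ = 18×10⁻⁶×0.97674 − 13×10⁻⁶×0.97828 = 4.86368×10⁻⁶ m/K
ΔT = 1.54×10⁻³ / 4.86368×10⁻⁶ = 316.633 K
T = 23.2 + 316.633 = 339.833 °C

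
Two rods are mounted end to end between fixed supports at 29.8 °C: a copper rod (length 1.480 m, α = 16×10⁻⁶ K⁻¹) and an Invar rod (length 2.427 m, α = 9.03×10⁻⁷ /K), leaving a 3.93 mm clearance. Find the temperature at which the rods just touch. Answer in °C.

T = 182 °C

Gap closes when ΔL₁ + ΔL₂ = 3.93 mm = 3.93×10⁻³ m
(α₁L₁ + α₂L₂)ΔT = g
α₁L₁ + α₂L₂ = 16×10⁻⁶×1.480 + 9.03×10⁻⁷×2.427 = 2.5871581×10⁻⁵ m/K
ΔT = 3.93×10⁻³ / 2.5871581×10⁻⁵ = 151.90 K
T = 29.8 + 151.90 = 181.70 °C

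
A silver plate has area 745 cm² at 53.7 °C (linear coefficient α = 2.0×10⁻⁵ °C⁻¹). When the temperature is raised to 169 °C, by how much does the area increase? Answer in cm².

ΔA = 3.44 cm²

Area coefficient ≈ 2α; |ΔT| = 115.3 K
ΔA = 2αA₀ΔT = 2(2.0×10⁻⁵)(745)(115.3) = 3.44 cm²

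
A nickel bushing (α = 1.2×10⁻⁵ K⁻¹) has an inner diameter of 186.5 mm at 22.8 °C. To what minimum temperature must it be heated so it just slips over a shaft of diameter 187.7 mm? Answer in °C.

T = 559 °C

Required Δd = 187.7 − 186.5 = 1.2 mm
Δd = αd₀ΔT ⇒ ΔT = Δd/(αd₀) = 1.2 / (1.2×10⁻⁵ × 186.5) = 536.19 K
T_min = 22.8 + 536.19 = 558.99 °C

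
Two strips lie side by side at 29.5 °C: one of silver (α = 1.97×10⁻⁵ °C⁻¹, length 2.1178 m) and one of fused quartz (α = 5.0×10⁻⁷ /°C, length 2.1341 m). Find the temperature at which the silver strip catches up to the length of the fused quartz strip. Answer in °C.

Equal length when α₁L₁ΔT − α₂L₂ΔT = L₂ − L₁ = 1.63×10⁻² m
α₁L₁ = 4.172066×10⁻⁵, α₂L₂ = 1.06705×10⁻⁶ → Δ(αL) = 4.065361×10⁻⁵ m/K
ΔT = 1.63×10⁻² / 4.065361×10⁻⁵ = 400.948 K, so T = 29.5 + 400.948 = 430.448 °C

T = 430.4 °C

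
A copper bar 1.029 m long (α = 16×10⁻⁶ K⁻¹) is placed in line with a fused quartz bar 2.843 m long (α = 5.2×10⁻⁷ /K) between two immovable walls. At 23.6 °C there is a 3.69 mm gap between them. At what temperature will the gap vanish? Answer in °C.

T = 229 °C

Gap closes when ΔL₁ + ΔL₂ = 3.69 mm = 3.69×10⁻³ m
(α₁L₁ + α₂L₂)ΔT = g
α₁L₁ + α₂L₂ = 16×10⁻⁶×1.029 + 5.2×10⁻⁷×2.843 = 1.794236×10⁻⁵ m/K
ΔT = 3.69×10⁻³ / 1.794236×10⁻⁵ = 205.66 K
T = 23.6 + 205.66 = 229.26 °C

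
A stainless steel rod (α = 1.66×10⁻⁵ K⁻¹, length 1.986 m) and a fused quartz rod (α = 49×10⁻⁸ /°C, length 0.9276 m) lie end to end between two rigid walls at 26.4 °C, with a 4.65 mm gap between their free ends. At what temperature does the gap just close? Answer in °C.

T = 166 °C

α₁L₁ = 3.29676×10⁻⁵ m/K, α₂L₂ = 4.54524×10⁻⁷ m/K → total 3.3422124×10⁻⁵ m/K
ΔT = g/(α₁L₁+α₂L₂) = 4.65×10⁻³ / 3.3422124×10⁻⁵ = 139.13 K
T = 26.4 + 139.13 = 165.53 °C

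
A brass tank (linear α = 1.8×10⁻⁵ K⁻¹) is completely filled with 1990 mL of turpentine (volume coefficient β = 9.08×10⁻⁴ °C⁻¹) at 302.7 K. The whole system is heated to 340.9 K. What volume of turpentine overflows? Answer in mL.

The tank also expands: β_container ≈ 3α = 5.4×10⁻⁵ /K
Net overflow = V₀(β_liq − 3α_cont)ΔT
β − 3α = 9.08×10⁻⁴ − 5.4×10⁻⁵ = 8.54×10⁻⁴ /K; ΔT = 38.2 K
ΔV = 1990 × 8.54×10⁻⁴ × 38.2 = 64.9 mL

64.9 mL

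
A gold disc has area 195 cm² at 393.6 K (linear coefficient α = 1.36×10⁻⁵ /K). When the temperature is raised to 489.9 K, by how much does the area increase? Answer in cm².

ΔA = 0.511 cm²

Area coefficient ≈ 2α; |ΔT| = 96.3 K
ΔA = 2αA₀ΔT = 2(1.36×10⁻⁵)(195)(96.3) = 0.511 cm²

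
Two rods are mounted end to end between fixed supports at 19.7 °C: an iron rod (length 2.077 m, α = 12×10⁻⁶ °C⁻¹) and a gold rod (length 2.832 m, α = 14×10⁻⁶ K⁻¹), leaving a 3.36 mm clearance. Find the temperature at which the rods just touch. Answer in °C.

T = 71.7 °C

Gap closes when ΔL₁ + ΔL₂ = 3.36 mm = 3.36×10⁻³ m
(α₁L₁ + α₂L₂)ΔT = g
α₁L₁ + α₂L₂ = 12×10⁻⁶×2.077 + 14×10⁻⁶×2.832 = 6.4572×10⁻⁵ m/K
ΔT = 3.36×10⁻³ / 6.4572×10⁻⁵ = 52.035 K
T = 19.7 + 52.035 = 71.735 °C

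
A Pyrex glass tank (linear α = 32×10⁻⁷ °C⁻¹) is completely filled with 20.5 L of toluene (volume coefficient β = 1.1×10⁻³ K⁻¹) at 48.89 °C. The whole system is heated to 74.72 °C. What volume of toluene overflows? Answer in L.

The tank also expands: β_container ≈ 3α = 9.6×10⁻⁶ /K
Net overflow = V₀(β_liq − 3α_cont)ΔT
β − 3α = 1.10×10⁻³ − 9.6×10⁻⁶ = 1.0904×10⁻³ /K; ΔT = 25.83 K
ΔV = 20.5 × 1.0904×10⁻³ × 25.83 = 0.577 L

0.577 L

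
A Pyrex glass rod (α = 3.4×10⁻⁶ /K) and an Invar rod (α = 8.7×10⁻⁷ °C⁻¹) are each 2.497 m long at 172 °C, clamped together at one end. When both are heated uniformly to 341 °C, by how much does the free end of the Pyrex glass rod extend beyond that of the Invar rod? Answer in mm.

ΔT = 169 K
Pyrex glass: ΔL = 3.4×10⁻⁶ × 2.497 m × 169 = 1.4348×10⁻³ m = 1.4348 mm
Invar: ΔL = 8.7×10⁻⁷ × 2.497 m × 169 = 3.6713×10⁻⁴ m = 0.36713 mm
difference = 1.4348 − 0.36713 = 1.06767 mm

1.07 mm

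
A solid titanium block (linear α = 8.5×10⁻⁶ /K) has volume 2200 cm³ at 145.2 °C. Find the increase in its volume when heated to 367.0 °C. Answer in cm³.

ΔV = 12.4 cm³

Isotropic solid: β ≈ 3α = 2.5×10⁻⁵ /K; ΔT = 221.8 K
ΔV = 3αV₀ΔT = 3(8.5×10⁻⁶)(2200)(221.8) = 12.4 cm³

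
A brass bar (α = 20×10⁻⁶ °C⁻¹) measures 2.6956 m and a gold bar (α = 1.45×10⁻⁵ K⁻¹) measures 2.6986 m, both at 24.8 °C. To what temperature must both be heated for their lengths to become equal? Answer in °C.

L₁(1 + α₁ΔT) = L₂(1 + α₂ΔT) ⇒ ΔT = (L₂ − L₁)/(α₁L₁ − α₂L₂)
L₂ − L₁ = 2.6986 − 2.6956 = 3.00×10⁻³ m
α₁L₁ − α₂L₂ = 20×10⁻⁶×2.6956 − 1.45×10⁻⁵×2.6986 = 1.47823×10⁻⁵ m/K
ΔT = 3.00×10⁻³ / 1.47823×10⁻⁵ = 202.945 K
T = 24.8 + 202.945 = 227.745 °C

T = 227.7 °C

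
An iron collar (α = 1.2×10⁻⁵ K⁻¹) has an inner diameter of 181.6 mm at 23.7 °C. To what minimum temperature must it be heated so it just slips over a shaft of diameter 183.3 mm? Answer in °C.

Required Δd = 183.3 − 181.6 = 1.7 mm
Δd = αd₀ΔT ⇒ ΔT = Δd/(αd₀) = 1.7 / (1.2×10⁻⁵ × 181.6) = 780.10 K
T_min = 23.7 + 780.10 = 803.80 °C

T = 804 °C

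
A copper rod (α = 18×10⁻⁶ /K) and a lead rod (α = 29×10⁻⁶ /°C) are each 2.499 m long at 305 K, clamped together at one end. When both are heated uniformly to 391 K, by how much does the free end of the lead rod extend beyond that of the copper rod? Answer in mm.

ΔT = 86 K
copper: ΔL = 18×10⁻⁶ × 2.499 m × 86 = 3.8685×10⁻³ m = 3.8685 mm
lead: ΔL = 29×10⁻⁶ × 2.499 m × 86 = 6.2325×10⁻³ m = 6.2325 mm
difference = 6.2325 − 3.8685 = 2.3640 mm

2.36 mm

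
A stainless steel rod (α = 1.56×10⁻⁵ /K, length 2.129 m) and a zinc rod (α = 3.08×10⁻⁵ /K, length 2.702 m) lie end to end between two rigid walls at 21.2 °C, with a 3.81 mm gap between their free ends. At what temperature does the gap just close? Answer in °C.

T = 53.9 °C

Gap closes when ΔL₁ + ΔL₂ = 3.81 mm = 3.81×10⁻³ m
(α₁L₁ + α₂L₂)ΔT = g
α₁L₁ + α₂L₂ = 1.56×10⁻⁵×2.129 + 3.08×10⁻⁵×2.702 = 1.16434×10⁻⁴ m/K
ΔT = 3.81×10⁻³ / 1.16434×10⁻⁴ = 32.722 K
T = 21.2 + 32.722 = 53.922 °C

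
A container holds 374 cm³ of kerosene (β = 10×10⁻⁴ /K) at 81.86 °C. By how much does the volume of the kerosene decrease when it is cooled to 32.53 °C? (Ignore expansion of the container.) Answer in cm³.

ΔV = 18.4 cm³

|ΔT| = |32.53 − 81.86| = 49.33 K
ΔV = βV₀ΔT = (10×10⁻⁴)(374)(49.33) = 18.4 cm³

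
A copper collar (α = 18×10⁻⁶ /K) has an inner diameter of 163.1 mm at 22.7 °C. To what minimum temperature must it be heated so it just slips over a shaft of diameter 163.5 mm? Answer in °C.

Required Δd = 163.5 − 163.1 = 0.4 mm
Δd = αd₀ΔT ⇒ ΔT = Δd/(αd₀) = 0.4 / (18×10⁻⁶ × 163.1) = 136.25 K
T_min = 22.7 + 136.25 = 158.95 °C

T = 159 °C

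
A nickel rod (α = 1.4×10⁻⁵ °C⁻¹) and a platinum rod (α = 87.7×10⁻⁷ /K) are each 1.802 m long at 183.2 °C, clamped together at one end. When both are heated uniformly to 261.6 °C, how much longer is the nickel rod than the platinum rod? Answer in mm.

0.739 mm

ΔT = 78.4 K
nickel: ΔL = 1.4×10⁻⁵ × 1.802 m × 78.4 = 1.9779×10⁻³ m = 1.9779 mm
platinum: ΔL = 87.7×10⁻⁷ × 1.802 m × 78.4 = 1.2390×10⁻³ m = 1.2390 mm
difference = 1.9779 − 1.2390 = 0.7389 mm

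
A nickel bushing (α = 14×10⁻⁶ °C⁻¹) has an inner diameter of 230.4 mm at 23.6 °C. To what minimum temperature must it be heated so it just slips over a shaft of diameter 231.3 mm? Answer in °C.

Required Δd = 231.3 − 230.4 = 0.9 mm
Δd = αd₀ΔT ⇒ ΔT = Δd/(αd₀) = 0.9 / (14×10⁻⁶ × 230.4) = 279.02 K
T_min = 23.6 + 279.02 = 302.62 °C

T = 303 °C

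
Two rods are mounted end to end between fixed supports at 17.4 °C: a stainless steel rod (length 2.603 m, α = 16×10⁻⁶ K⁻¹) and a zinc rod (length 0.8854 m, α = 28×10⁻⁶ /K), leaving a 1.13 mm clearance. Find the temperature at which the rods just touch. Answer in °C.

Gap closes when ΔL₁ + ΔL₂ = 1.13 mm = 1.13×10⁻³ m
(α₁L₁ + α₂L₂)ΔT = g
α₁L₁ + α₂L₂ = 16×10⁻⁶×2.603 + 28×10⁻⁶×0.8854 = 6.64392×10⁻⁵ m/K
ΔT = 1.13×10⁻³ / 6.64392×10⁻⁵ = 17.008 K
T = 17.4 + 17.008 = 34.408 °C

T = 34.4 °C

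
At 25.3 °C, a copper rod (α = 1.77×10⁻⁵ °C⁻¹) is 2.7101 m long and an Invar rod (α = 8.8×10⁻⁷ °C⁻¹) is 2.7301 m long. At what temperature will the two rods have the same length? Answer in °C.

T = 464.2 °C

L₁(1 + α₁ΔT) = L₂(1 + α₂ΔT) ⇒ ΔT = (L₂ − L₁)/(α₁L₁ − α₂L₂)
L₂ − L₁ = 2.7301 − 2.7101 = 2.00×10⁻² m
α₁L₁ − α₂L₂ = 1.77×10⁻⁵×2.7101 − 8.8×10⁻⁷×2.7301 = 4.5566282×10⁻⁵ m/K
ΔT = 2.00×10⁻² / 4.5566282×10⁻⁵ = 438.921 K
T = 25.3 + 438.921 = 464.221 °C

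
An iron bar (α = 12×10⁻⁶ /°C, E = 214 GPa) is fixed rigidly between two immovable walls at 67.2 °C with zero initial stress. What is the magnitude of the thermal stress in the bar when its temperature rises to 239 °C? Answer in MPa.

σ = 441 MPa

Fully constrained: the free strain ε = αΔT is blocked, so σ = Eε = EαΔT.
|ΔT| = 171.8 K
σ = 214×10⁹ × 12×10⁻⁶ × 171.8 = 4.41×10⁸ Pa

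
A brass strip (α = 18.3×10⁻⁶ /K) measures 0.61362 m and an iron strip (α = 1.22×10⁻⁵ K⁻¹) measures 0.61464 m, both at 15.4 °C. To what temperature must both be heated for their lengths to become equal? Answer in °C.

L₁(1 + α₁ΔT) = L₂(1 + α₂ΔT) ⇒ ΔT = (L₂ − L₁)/(α₁L₁ − α₂L₂)
L₂ − L₁ = 0.61464 − 0.61362 = 1.02×10⁻³ m
α₁L₁ − α₂L₂ = 18.3×10⁻⁶×0.61362 − 1.22×10⁻⁵×0.61464 = 3.730638×10⁻⁶ m/K
ΔT = 1.02×10⁻³ / 3.730638×10⁻⁶ = 273.412 K
T = 15.4 + 273.412 = 288.812 °C

T = 288.8 °C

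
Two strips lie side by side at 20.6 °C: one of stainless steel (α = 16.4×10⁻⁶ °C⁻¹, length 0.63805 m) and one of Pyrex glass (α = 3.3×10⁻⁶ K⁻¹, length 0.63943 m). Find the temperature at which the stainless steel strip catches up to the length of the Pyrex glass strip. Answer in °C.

T = 185.8 °C

Equal length when α₁L₁ΔT − α₂L₂ΔT = L₂ − L₁ = 1.38×10⁻³ m
α₁L₁ = 1.046402×10⁻⁵, α₂L₂ = 2.110119×10⁻⁶ → Δ(αL) = 8.353901×10⁻⁶ m/K
ΔT = 1.38×10⁻³ / 8.353901×10⁻⁶ = 165.192 K, so T = 20.6 + 165.192 = 185.792 °C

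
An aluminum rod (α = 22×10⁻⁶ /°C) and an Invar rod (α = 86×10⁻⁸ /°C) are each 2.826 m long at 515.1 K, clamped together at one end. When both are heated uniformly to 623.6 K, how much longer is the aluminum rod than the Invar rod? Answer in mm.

6.48 mm

ΔT = 108.5 K
aluminum: ΔL = 22×10⁻⁶ × 2.826 m × 108.5 = 6.7457×10⁻³ m = 6.7457 mm
Invar: ΔL = 86×10⁻⁸ × 2.826 m × 108.5 = 2.6369×10⁻⁴ m = 0.26369 mm
difference = 6.7457 − 0.26369 = 6.48201 mm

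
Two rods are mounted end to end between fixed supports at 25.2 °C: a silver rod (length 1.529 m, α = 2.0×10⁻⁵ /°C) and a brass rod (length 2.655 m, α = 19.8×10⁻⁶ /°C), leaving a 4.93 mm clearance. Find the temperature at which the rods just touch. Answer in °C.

α₁L₁ = 3.058×10⁻⁵ m/K, α₂L₂ = 5.2569×10⁻⁵ m/K → total 8.3149×10⁻⁵ m/K
ΔT = g/(α₁L₁+α₂L₂) = 4.93×10⁻³ / 8.3149×10⁻⁵ = 59.291 K
T = 25.2 + 59.291 = 84.491 °C

T = 84.5 °C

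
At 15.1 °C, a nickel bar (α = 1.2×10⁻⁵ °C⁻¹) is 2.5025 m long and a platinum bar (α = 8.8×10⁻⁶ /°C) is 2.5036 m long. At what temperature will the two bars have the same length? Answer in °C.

T = 152.6 °C

L₁(1 + α₁ΔT) = L₂(1 + α₂ΔT) ⇒ ΔT = (L₂ − L₁)/(α₁L₁ − α₂L₂)
L₂ − L₁ = 2.5036 − 2.5025 = 1.10×10⁻³ m
α₁L₁ − α₂L₂ = 1.2×10⁻⁵×2.5025 − 8.8×10⁻⁶×2.5036 = 7.99832×10⁻⁶ m/K
ΔT = 1.10×10⁻³ / 7.99832×10⁻⁶ = 137.529 K
T = 15.1 + 137.529 = 152.629 °C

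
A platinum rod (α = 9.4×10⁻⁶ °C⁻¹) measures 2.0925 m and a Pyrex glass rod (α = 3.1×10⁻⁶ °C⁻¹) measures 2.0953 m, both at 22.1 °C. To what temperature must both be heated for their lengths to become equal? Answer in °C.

T = 234.6 °C

L₁(1 + α₁ΔT) = L₂(1 + α₂ΔT) ⇒ ΔT = (L₂ − L₁)/(α₁L₁ − α₂L₂)
L₂ − L₁ = 2.0953 − 2.0925 = 2.80×10⁻³ m
α₁L₁ − α₂L₂ = 9.4×10⁻⁶×2.0925 − 3.1×10⁻⁶×2.0953 = 1.317407×10⁻⁵ m/K
ΔT = 2.80×10⁻³ / 1.317407×10⁻⁵ = 212.539 K
T = 22.1 + 212.539 = 234.639 °C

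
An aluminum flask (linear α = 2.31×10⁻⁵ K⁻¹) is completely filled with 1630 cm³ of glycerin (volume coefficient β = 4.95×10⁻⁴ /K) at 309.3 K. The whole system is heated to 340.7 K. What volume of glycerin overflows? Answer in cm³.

21.8 cm³

The flask also expands: β_container ≈ 3α = 6.93×10⁻⁵ /K
Net overflow = V₀(β_liq − 3α_cont)ΔT
β − 3α = 4.95×10⁻⁴ − 6.93×10⁻⁵ = 4.257×10⁻⁴ /K; ΔT = 31.4 K
ΔV = 1630 × 4.257×10⁻⁴ × 31.4 = 21.8 cm³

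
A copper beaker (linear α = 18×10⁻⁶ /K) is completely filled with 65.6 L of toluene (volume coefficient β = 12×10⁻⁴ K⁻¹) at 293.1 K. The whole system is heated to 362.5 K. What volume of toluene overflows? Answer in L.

5.22 L

The beaker also expands: β_container ≈ 3α = 5.4×10⁻⁵ /K
Net overflow = V₀(β_liq − 3α_cont)ΔT
β − 3α = 1.20×10⁻³ − 5.4×10⁻⁵ = 1.146×10⁻³ /K; ΔT = 69.4 K
ΔV = 65.6 × 1.146×10⁻³ × 69.4 = 5.22 L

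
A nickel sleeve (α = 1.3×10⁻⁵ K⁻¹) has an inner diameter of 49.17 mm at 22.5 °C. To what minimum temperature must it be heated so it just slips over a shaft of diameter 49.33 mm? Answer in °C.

T = 273 °C

Required Δd = 49.33 − 49.17 = 0.16 mm
Δd = αd₀ΔT ⇒ ΔT = Δd/(αd₀) = 0.16 / (1.3×10⁻⁵ × 49.17) = 250.31 K
T_min = 22.5 + 250.31 = 272.81 °C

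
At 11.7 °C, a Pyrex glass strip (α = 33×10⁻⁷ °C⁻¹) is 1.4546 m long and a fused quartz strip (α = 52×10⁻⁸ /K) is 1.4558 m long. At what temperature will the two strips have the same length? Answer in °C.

L₁(1 + α₁ΔT) = L₂(1 + α₂ΔT) ⇒ ΔT = (L₂ − L₁)/(α₁L₁ − α₂L₂)
L₂ − L₁ = 1.4558 − 1.4546 = 1.20×10⁻³ m
α₁L₁ − α₂L₂ = 33×10⁻⁷×1.4546 − 52×10⁻⁸×1.4558 = 4.043164×10⁻⁶ m/K
ΔT = 1.20×10⁻³ / 4.043164×10⁻⁶ = 296.797 K
T = 11.7 + 296.797 = 308.497 °C

T = 308.5 °C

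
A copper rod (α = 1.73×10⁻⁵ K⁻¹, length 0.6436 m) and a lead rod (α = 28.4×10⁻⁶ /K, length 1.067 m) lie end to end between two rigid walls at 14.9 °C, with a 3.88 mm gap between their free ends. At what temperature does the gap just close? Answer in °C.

α₁L₁ = 1.113428×10⁻⁵ m/K, α₂L₂ = 3.03028×10⁻⁵ m/K → total 4.143708×10⁻⁵ m/K
ΔT = g/(α₁L₁+α₂L₂) = 3.88×10⁻³ / 4.143708×10⁻⁵ = 93.64 K
T = 14.9 + 93.64 = 108.54 °C

T = 109 °C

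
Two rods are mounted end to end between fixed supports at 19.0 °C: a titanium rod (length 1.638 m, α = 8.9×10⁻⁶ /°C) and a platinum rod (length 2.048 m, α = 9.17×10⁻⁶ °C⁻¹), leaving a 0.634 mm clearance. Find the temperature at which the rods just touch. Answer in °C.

Gap closes when ΔL₁ + ΔL₂ = 0.634 mm = 6.34×10⁻⁴ m
(α₁L₁ + α₂L₂)ΔT = g
α₁L₁ + α₂L₂ = 8.9×10⁻⁶×1.638 + 9.17×10⁻⁶×2.048 = 3.335836×10⁻⁵ m/K
ΔT = 6.34×10⁻⁴ / 3.335836×10⁻⁵ = 19.006 K
T = 19.0 + 19.006 = 38.006 °C

T = 38.0 °C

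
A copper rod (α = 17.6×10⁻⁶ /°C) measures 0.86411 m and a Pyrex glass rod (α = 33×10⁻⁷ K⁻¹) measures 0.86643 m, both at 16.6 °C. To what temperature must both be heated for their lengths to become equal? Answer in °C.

Equal length when α₁L₁ΔT − α₂L₂ΔT = L₂ − L₁ = 2.32×10⁻³ m
α₁L₁ = 1.5208336×10⁻⁵, α₂L₂ = 2.859219×10⁻⁶ → Δ(αL) = 1.2349117×10⁻⁵ m/K
ΔT = 2.32×10⁻³ / 1.2349117×10⁻⁵ = 187.868 K, so T = 16.6 + 187.868 = 204.468 °C

T = 204.5 °C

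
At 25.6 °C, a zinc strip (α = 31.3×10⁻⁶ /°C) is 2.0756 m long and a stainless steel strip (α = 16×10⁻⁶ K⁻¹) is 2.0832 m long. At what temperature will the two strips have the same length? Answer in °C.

T = 265.8 °C

Equal length when α₁L₁ΔT − α₂L₂ΔT = L₂ − L₁ = 7.60×10⁻³ m
α₁L₁ = 6.496628×10⁻⁵, α₂L₂ = 3.33312×10⁻⁵ → Δ(αL) = 3.163508×10⁻⁵ m/K
ΔT = 7.60×10⁻³ / 3.163508×10⁻⁵ = 240.240 K, so T = 25.6 + 240.240 = 265.840 °C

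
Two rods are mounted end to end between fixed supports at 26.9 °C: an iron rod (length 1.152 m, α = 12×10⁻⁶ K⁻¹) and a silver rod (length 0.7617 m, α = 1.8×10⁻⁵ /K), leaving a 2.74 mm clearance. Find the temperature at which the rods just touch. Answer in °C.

Gap closes when ΔL₁ + ΔL₂ = 2.74 mm = 2.74×10⁻³ m
(α₁L₁ + α₂L₂)ΔT = g
α₁L₁ + α₂L₂ = 12×10⁻⁶×1.152 + 1.8×10⁻⁵×0.7617 = 2.75346×10⁻⁵ m/K
ΔT = 2.74×10⁻³ / 2.75346×10⁻⁵ = 99.51 K
T = 26.9 + 99.51 = 126.41 °C

T = 126 °C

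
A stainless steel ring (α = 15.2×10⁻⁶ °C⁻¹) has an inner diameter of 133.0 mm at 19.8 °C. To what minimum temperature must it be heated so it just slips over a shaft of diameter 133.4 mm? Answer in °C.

Required Δd = 133.4 − 133.0 = 0.4 mm
Δd = αd₀ΔT ⇒ ΔT = Δd/(αd₀) = 0.4 / (15.2×10⁻⁶ × 133.0) = 197.86 K
T_min = 19.8 + 197.86 = 217.66 °C

T = 218 °C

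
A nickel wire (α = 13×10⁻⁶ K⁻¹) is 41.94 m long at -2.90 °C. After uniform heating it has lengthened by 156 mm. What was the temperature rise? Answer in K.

ΔL = αL₀ΔT ⇒ ΔT = ΔL / (αL₀)
ΔT = 156×10⁻³ m / (13×10⁻⁶ × 41.94 m) = 286.12 K

ΔT = 286 K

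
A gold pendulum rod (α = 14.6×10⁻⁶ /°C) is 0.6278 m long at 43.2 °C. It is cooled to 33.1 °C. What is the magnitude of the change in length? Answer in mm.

|ΔT| = |33.1 − 43.2| = 10.1 K
ΔL = αL₀ΔT = (14.6×10⁻⁶)(0.6278)(10.1) = 9.26×10⁻⁵ m

ΔL = 0.0926 mm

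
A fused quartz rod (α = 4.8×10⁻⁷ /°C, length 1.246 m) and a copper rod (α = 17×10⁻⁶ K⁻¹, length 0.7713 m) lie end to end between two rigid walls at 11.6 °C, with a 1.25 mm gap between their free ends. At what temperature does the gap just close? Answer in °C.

T = 103 °C

Gap closes when ΔL₁ + ΔL₂ = 1.25 mm = 1.25×10⁻³ m
(α₁L₁ + α₂L₂)ΔT = g
α₁L₁ + α₂L₂ = 4.8×10⁻⁷×1.246 + 17×10⁻⁶×0.7713 = 1.371018×10⁻⁵ m/K
ΔT = 1.25×10⁻³ / 1.371018×10⁻⁵ = 91.17 K
T = 11.6 + 91.17 = 102.77 °C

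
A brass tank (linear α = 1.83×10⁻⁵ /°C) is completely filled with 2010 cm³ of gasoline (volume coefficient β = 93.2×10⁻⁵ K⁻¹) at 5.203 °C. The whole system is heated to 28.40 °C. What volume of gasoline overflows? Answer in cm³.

40.9 cm³

The tank also expands: β_container ≈ 3α = 5.49×10⁻⁵ /K
Net overflow = V₀(β_liq − 3α_cont)ΔT
β − 3α = 9.32×10⁻⁴ − 5.49×10⁻⁵ = 8.771×10⁻⁴ /K; ΔT = 23.197 K
ΔV = 2010 × 8.771×10⁻⁴ × 23.197 = 40.9 cm³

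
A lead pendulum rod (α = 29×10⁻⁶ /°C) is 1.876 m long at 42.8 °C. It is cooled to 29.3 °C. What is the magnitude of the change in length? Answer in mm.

ΔL = 0.734 mm

|ΔT| = |29.3 − 42.8| = 13.5 K
ΔL = αL₀ΔT = (29×10⁻⁶)(1.876)(13.5) = 7.34×10⁻⁴ m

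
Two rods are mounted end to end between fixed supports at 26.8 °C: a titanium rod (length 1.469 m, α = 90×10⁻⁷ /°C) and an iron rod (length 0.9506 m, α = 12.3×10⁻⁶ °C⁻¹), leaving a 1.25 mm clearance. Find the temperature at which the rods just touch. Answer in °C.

α₁L₁ = 1.3221×10⁻⁵ m/K, α₂L₂ = 1.169238×10⁻⁵ m/K → total 2.491338×10⁻⁵ m/K
ΔT = g/(α₁L₁+α₂L₂) = 1.25×10⁻³ / 2.491338×10⁻⁵ = 50.174 K
T = 26.8 + 50.174 = 76.974 °C

T = 77.0 °C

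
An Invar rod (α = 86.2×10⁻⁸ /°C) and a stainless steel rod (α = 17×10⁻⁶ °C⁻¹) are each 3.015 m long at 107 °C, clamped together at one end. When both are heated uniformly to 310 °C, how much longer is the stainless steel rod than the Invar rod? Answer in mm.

ΔT = 203 K
Invar: ΔL = 86.2×10⁻⁸ × 3.015 m × 203 = 5.2758×10⁻⁴ m = 0.52758 mm
stainless steel: ΔL = 17×10⁻⁶ × 3.015 m × 203 = 1.0405×10⁻² m = 10.405 mm
difference = 10.405 − 0.52758 = 9.87742 mm

9.88 mm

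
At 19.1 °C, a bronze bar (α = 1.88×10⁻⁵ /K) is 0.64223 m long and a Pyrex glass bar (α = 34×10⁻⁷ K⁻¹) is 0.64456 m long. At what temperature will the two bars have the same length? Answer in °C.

T = 254.9 °C

Equal length when α₁L₁ΔT − α₂L₂ΔT = L₂ − L₁ = 2.33×10⁻³ m
α₁L₁ = 1.2073924×10⁻⁵, α₂L₂ = 2.191504×10⁻⁶ → Δ(αL) = 9.88242×10⁻⁶ m/K
ΔT = 2.33×10⁻³ / 9.88242×10⁻⁶ = 235.772 K, so T = 19.1 + 235.772 = 254.872 °C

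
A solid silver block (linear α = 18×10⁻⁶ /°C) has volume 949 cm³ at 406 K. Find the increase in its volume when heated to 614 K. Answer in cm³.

ΔV = 10.7 cm³

Isotropic solid: β ≈ 3α = 5.4×10⁻⁵ /K; ΔT = 208 K
ΔV = 3αV₀ΔT = 3(18×10⁻⁶)(949)(208) = 10.7 cm³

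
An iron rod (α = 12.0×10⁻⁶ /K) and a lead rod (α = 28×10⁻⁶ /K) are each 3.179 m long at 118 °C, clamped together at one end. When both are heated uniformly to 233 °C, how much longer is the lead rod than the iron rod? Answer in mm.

5.85 mm

ΔT = 115 K
iron: ΔL = 12.0×10⁻⁶ × 3.179 m × 115 = 4.3870×10⁻³ m = 4.3870 mm
lead: ΔL = 28×10⁻⁶ × 3.179 m × 115 = 1.0236×10⁻² m = 10.236 mm
difference = 10.236 − 4.3870 = 5.849 mm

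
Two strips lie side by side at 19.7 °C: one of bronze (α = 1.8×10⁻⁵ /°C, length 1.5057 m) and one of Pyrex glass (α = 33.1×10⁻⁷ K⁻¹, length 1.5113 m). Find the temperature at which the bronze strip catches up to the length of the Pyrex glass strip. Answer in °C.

T = 273.1 °C

Equal length when α₁L₁ΔT − α₂L₂ΔT = L₂ − L₁ = 5.60×10⁻³ m
α₁L₁ = 2.71026×10⁻⁵, α₂L₂ = 5.002403×10⁻⁶ → Δ(αL) = 2.2100197×10⁻⁵ m/K
ΔT = 5.60×10⁻³ / 2.2100197×10⁻⁵ = 253.391 K, so T = 19.7 + 253.391 = 273.091 °C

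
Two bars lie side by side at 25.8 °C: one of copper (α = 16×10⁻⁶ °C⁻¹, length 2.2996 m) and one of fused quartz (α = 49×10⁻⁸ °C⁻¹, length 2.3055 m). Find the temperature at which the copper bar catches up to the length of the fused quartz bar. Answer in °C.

Equal length when α₁L₁ΔT − α₂L₂ΔT = L₂ − L₁ = 5.90×10⁻³ m
α₁L₁ = 3.67936×10⁻⁵, α₂L₂ = 1.129695×10⁻⁶ → Δ(αL) = 3.5663905×10⁻⁵ m/K
ΔT = 5.90×10⁻³ / 3.5663905×10⁻⁵ = 165.433 K, so T = 25.8 + 165.433 = 191.233 °C

T = 191.2 °C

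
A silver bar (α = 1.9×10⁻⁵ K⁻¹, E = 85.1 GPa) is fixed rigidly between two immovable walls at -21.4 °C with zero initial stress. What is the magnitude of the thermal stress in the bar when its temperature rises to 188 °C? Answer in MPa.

σ = 339 MPa

Fully constrained: the free strain ε = αΔT is blocked, so σ = Eε = EαΔT.
|ΔT| = 209.4 K
σ = 85.1×10⁹ × 1.9×10⁻⁵ × 209.4 = 3.39×10⁸ Pa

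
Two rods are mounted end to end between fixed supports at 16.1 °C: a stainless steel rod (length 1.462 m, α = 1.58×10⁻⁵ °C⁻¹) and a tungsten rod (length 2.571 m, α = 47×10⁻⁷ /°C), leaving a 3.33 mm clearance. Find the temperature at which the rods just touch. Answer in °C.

α₁L₁ = 2.30996×10⁻⁵ m/K, α₂L₂ = 1.20837×10⁻⁵ m/K → total 3.51833×10⁻⁵ m/K
ΔT = g/(α₁L₁+α₂L₂) = 3.33×10⁻³ / 3.51833×10⁻⁵ = 94.65 K
T = 16.1 + 94.65 = 110.75 °C

T = 111 °C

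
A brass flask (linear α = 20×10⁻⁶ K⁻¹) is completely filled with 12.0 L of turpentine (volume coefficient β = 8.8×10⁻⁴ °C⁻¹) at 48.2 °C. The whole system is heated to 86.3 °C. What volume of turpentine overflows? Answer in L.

0.375 L

The flask also expands: β_container ≈ 3α = 6.0×10⁻⁵ /K
Net overflow = V₀(β_liq − 3α_cont)ΔT
β − 3α = 8.80×10⁻⁴ − 6.0×10⁻⁵ = 8.20×10⁻⁴ /K; ΔT = 38.1 K
ΔV = 12.0 × 8.20×10⁻⁴ × 38.1 = 0.375 L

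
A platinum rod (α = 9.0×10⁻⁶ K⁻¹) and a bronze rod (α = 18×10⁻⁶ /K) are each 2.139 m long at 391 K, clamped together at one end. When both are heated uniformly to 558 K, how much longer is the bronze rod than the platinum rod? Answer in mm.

ΔT = 167 K
platinum: ΔL = 9.0×10⁻⁶ × 2.139 m × 167 = 3.2149×10⁻³ m = 3.2149 mm
bronze: ΔL = 18×10⁻⁶ × 2.139 m × 167 = 6.4298×10⁻³ m = 6.4298 mm
difference = 6.4298 − 3.2149 = 3.2149 mm

3.21 mm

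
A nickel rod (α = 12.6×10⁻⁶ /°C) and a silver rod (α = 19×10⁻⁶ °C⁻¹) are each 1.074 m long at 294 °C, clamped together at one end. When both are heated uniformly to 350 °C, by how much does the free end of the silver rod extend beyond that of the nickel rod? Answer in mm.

0.385 mm

ΔT = 56 K
nickel: ΔL = 12.6×10⁻⁶ × 1.074 m × 56 = 7.5781×10⁻⁴ m = 0.75781 mm
silver: ΔL = 19×10⁻⁶ × 1.074 m × 56 = 1.1427×10⁻³ m = 1.1427 mm
difference = 1.1427 − 0.75781 = 0.38489 mm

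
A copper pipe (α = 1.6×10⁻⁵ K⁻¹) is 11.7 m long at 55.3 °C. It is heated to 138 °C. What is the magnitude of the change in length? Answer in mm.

|ΔT| = |138 − 55.3| = 82.7 K
ΔL = αL₀ΔT = (1.6×10⁻⁵)(11.7)(82.7) = 1.55×10⁻² m

ΔL = 15.5 mm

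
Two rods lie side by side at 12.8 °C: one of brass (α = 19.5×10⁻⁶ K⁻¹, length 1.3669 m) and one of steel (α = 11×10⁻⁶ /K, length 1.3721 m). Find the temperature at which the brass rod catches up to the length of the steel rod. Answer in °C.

Equal length when α₁L₁ΔT − α₂L₂ΔT = L₂ − L₁ = 5.20×10⁻³ m
α₁L₁ = 2.665455×10⁻⁵, α₂L₂ = 1.50931×10⁻⁵ → Δ(αL) = 1.156145×10⁻⁵ m/K
ΔT = 5.20×10⁻³ / 1.156145×10⁻⁵ = 449.771 K, so T = 12.8 + 449.771 = 462.571 °C

T = 462.6 °C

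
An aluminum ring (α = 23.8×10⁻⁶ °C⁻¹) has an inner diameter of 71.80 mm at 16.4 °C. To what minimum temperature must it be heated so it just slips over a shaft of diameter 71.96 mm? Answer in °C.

Required Δd = 71.96 − 71.80 = 0.16 mm
Δd = αd₀ΔT ⇒ ΔT = Δd/(αd₀) = 0.16 / (23.8×10⁻⁶ × 71.80) = 93.63 K
T_min = 16.4 + 93.63 = 110.03 °C

T = 110 °C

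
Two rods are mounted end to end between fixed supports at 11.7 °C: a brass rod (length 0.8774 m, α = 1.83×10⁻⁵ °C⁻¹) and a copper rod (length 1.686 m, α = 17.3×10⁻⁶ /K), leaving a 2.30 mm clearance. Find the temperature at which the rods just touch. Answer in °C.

α₁L₁ = 1.605642×10⁻⁵ m/K, α₂L₂ = 2.91678×10⁻⁵ m/K → total 4.522422×10⁻⁵ m/K
ΔT = g/(α₁L₁+α₂L₂) = 2.30×10⁻³ / 4.522422×10⁻⁵ = 50.858 K
T = 11.7 + 50.858 = 62.558 °C

T = 62.6 °C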